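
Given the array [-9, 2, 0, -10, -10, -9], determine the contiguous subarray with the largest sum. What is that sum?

Using Kadane's algorithm on [-9, 2, 0, -10, -10, -9]:

Scanning through the array:
Position 1 (value 2): max_ending_here = 2, max_so_far = 2
Position 2 (value 0): max_ending_here = 2, max_so_far = 2
Position 3 (value -10): max_ending_here = -8, max_so_far = 2
Position 4 (value -10): max_ending_here = -10, max_so_far = 2
Position 5 (value -9): max_ending_here = -9, max_so_far = 2

Maximum subarray: [2]
Maximum sum: 2

The maximum subarray is [2] with sum 2. This subarray runs from index 1 to index 1.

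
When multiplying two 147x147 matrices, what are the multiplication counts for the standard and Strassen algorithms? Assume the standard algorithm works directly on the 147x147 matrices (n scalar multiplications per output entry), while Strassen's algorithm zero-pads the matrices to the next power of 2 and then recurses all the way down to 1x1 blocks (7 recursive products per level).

Matrix multiplication for 147x147 matrices:

Strassen's algorithm requires power-of-2 dimensions. Pad 147x147 to 256x256 (next power of 2).

Standard algorithm: 147^3 = 3176523 multiplications
Strassen's algorithm: 7^(log2(256)) = 7^8 = 5764801 multiplications
Difference: 3176523 - 5764801 = -2588278 (Strassen uses MORE here due to padding overhead — for small or just-over-power-of-2 n, padding can outweigh the per-level savings)

Standard: 3176523 multiplications (147^3). Strassen: 5764801 multiplications (7^8, after padding to 256x256). Strassen reduces 8 recursive multiplications to 7 at each level.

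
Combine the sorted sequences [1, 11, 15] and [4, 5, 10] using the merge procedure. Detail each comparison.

Merging process:

Compare 1 vs 4: take 1 from left. Merged: [1]
Compare 11 vs 4: take 4 from right. Merged: [1, 4]
Compare 11 vs 5: take 5 from right. Merged: [1, 4, 5]
Compare 11 vs 10: take 10 from right. Merged: [1, 4, 5, 10]
Append remaining from left: [11, 15]. Merged: [1, 4, 5, 10, 11, 15]

Final merged array: [1, 4, 5, 10, 11, 15]
Total comparisons: 4

The merged array is [1, 4, 5, 10, 11, 15], requiring 4 comparisons. The merge step runs in O(n) time where n is the total number of elements.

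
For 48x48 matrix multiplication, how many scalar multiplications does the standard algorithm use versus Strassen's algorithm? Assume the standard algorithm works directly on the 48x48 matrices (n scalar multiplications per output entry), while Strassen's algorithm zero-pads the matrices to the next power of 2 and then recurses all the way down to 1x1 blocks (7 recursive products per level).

Matrix multiplication for 48x48 matrices:

Strassen's algorithm requires power-of-2 dimensions. Pad 48x48 to 64x64 (next power of 2).

Standard algorithm: 48^3 = 110592 multiplications
Strassen's algorithm: 7^(log2(64)) = 7^6 = 117649 multiplications
Difference: 110592 - 117649 = -7057 (Strassen uses MORE here due to padding overhead — for small or just-over-power-of-2 n, padding can outweigh the per-level savings)

Standard: 110592 multiplications (48^3). Strassen: 117649 multiplications (7^6, after padding to 64x64). Strassen reduces 8 recursive multiplications to 7 at each level.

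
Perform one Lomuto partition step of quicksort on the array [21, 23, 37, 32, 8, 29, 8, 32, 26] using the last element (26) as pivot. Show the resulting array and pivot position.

Lomuto partition with pivot = 26:

Initial array: [21, 23, 37, 32, 8, 29, 8, 32, 26]

arr[0]=21 <= 26: swap with position 0, array becomes [21, 23, 37, 32, 8, 29, 8, 32, 26]
arr[1]=23 <= 26: swap with position 1, array becomes [21, 23, 37, 32, 8, 29, 8, 32, 26]
arr[2]=37 > 26: no swap
arr[3]=32 > 26: no swap
arr[4]=8 <= 26: swap with position 2, array becomes [21, 23, 8, 32, 37, 29, 8, 32, 26]
arr[5]=29 > 26: no swap
arr[6]=8 <= 26: swap with position 3, array becomes [21, 23, 8, 8, 37, 29, 32, 32, 26]
arr[7]=32 > 26: no swap

Place pivot at position 4: [21, 23, 8, 8, 26, 29, 32, 32, 37]
Pivot position: 4

After partitioning with pivot 26, the array becomes [21, 23, 8, 8, 26, 29, 32, 32, 37]. The pivot is placed at index 4. All elements to the left of the pivot are <= 26, and all elements to the right are > 26.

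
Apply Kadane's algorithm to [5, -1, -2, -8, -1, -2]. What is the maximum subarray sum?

Using Kadane's algorithm on [5, -1, -2, -8, -1, -2]:

Scanning through the array:
Position 1 (value -1): max_ending_here = 4, max_so_far = 5
Position 2 (value -2): max_ending_here = 2, max_so_far = 5
Position 3 (value -8): max_ending_here = -6, max_so_far = 5
Position 4 (value -1): max_ending_here = -1, max_so_far = 5
Position 5 (value -2): max_ending_here = -2, max_so_far = 5

Maximum subarray: [5]
Maximum sum: 5

The maximum subarray is [5] with sum 5. This subarray runs from index 0 to index 0.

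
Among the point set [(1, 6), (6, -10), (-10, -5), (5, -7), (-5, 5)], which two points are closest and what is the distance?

Computing all pairwise distances among 5 points:

d((1, 6), (6, -10)) = 16.7631
d((1, 6), (-10, -5)) = 15.5563
d((1, 6), (5, -7)) = 13.6015
d((1, 6), (-5, 5)) = 6.0828
d((6, -10), (-10, -5)) = 16.7631
d((6, -10), (5, -7)) = 3.1623 <-- minimum
d((6, -10), (-5, 5)) = 18.6011
d((-10, -5), (5, -7)) = 15.1327
d((-10, -5), (-5, 5)) = 11.1803
d((5, -7), (-5, 5)) = 15.6205

Closest pair: (6, -10) and (5, -7) with distance 3.1623

The closest pair is (6, -10) and (5, -7) with Euclidean distance 3.1623. For 5 points, brute-force pairwise comparison is shown above. For large n, the divide-and-conquer algorithm (sort by x, recurse on halves, check the dividing strip) achieves O(n log n).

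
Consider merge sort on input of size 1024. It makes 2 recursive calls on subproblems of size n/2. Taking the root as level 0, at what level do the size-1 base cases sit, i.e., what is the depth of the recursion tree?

For divide and conquer with division factor 2:

Problem sizes at each level:
Level 0: 1024
Level 1: 512
Level 2: 256
Level 3: 128
Level 4: 64
Level 5: 32
Level 6: 16
Level 7: 8
Level 8: 4
Level 9: 2
Level 10: 1

The root is level 0 and the size-1 base case is level 10 (the tree spans levels 0 through 10, i.e. 11 levels counting the root), so the depth is the number of divisions: log_2(1024) = 10

The recursion tree depth is log_2(1024) = 10. At each level, the problem size is divided by 2, so it takes 10 divisions to reduce to a base case of size 1. The algorithm makes 2 recursive calls at each level.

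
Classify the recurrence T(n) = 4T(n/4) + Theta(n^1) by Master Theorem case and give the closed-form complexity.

Master Theorem for T(n) = 4T(n/4) + O(n^1):

a = 4, b = 4, c = 1
log_b(a) = log_4(4) = 1.0000

Case 2: c = 1 = log_4(4) = 1.0000
T(n) = O(n^1 log n) = O(n log n)

For T(n) = 4T(n/4) + O(n^1): log_4(4) = 1.0000. This is Case 2 of the Master Theorem (c = log_b(a), equal work at all levels), giving O(n log n).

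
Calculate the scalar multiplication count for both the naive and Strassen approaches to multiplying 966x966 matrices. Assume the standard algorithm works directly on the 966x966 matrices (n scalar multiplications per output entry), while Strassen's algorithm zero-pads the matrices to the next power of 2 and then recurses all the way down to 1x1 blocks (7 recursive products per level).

Matrix multiplication for 966x966 matrices:

Strassen's algorithm requires power-of-2 dimensions. Pad 966x966 to 1024x1024 (next power of 2).

Standard algorithm: 966^3 = 901428696 multiplications
Strassen's algorithm: 7^(log2(1024)) = 7^10 = 282475249 multiplications
Savings: 901428696 - 282475249 = 618953447 multiplications

Standard: 901428696 multiplications (966^3). Strassen: 282475249 multiplications (7^10, after padding to 1024x1024). Strassen reduces 8 recursive multiplications to 7 at each level.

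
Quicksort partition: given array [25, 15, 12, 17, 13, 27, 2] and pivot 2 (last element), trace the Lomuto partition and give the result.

Lomuto partition with pivot = 2:

Initial array: [25, 15, 12, 17, 13, 27, 2]

arr[0]=25 > 2: no swap
arr[1]=15 > 2: no swap
arr[2]=12 > 2: no swap
arr[3]=17 > 2: no swap
arr[4]=13 > 2: no swap
arr[5]=27 > 2: no swap

Place pivot at position 0: [2, 15, 12, 17, 13, 27, 25]
Pivot position: 0

After partitioning with pivot 2, the array becomes [2, 15, 12, 17, 13, 27, 25]. The pivot is placed at index 0. All elements to the left of the pivot are <= 2, and all elements to the right are > 2.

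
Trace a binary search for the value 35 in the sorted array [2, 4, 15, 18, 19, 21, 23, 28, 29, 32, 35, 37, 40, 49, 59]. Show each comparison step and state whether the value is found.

Binary search for 35 in [2, 4, 15, 18, 19, 21, 23, 28, 29, 32, 35, 37, 40, 49, 59]:

lo=0, hi=14, mid=7, arr[mid]=28 -> 28 < 35, search right half
lo=8, hi=14, mid=11, arr[mid]=37 -> 37 > 35, search left half
lo=8, hi=10, mid=9, arr[mid]=32 -> 32 < 35, search right half
lo=10, hi=10, mid=10, arr[mid]=35 -> Found target at index 10!

Binary search finds 35 at index 10 after 4 comparisons. The search repeatedly halves the search space by comparing with the middle element.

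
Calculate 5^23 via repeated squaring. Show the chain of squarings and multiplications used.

Computing 5^23 by squaring (build up from 5^1; each line after the first costs one multiplication):

5^1 = 5
5^2 = (5^1)^2 = 5^2 = 25
5^4 = (5^2)^2 = 25^2 = 625
5^5 = 5 * 5^4 = 5 * 625 = 3125
5^10 = (5^5)^2 = 3125^2 = 9765625
5^11 = 5 * 5^10 = 5 * 9765625 = 48828125
5^22 = (5^11)^2 = 48828125^2 = 2384185791015625
5^23 = 5 * 5^22 = 5 * 2384185791015625 = 11920928955078125

Result: 11920928955078125
Multiplications needed: 7 (7 lines after 5^1)

5^23 = 11920928955078125. Using exponentiation by squaring, this requires 7 multiplications. The key idea: if the exponent is even, square the half-power; if odd, multiply by the base once.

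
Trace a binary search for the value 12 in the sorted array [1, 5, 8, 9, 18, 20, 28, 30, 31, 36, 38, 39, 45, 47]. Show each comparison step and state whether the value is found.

Binary search for 12 in [1, 5, 8, 9, 18, 20, 28, 30, 31, 36, 38, 39, 45, 47]:

lo=0, hi=13, mid=6, arr[mid]=28 -> 28 > 12, search left half
lo=0, hi=5, mid=2, arr[mid]=8 -> 8 < 12, search right half
lo=3, hi=5, mid=4, arr[mid]=18 -> 18 > 12, search left half
lo=3, hi=3, mid=3, arr[mid]=9 -> 9 < 12, search right half
lo=4 > hi=3, target 12 not found

Binary search determines that 12 is not in the array after 4 comparisons. The search space was exhausted without finding the target.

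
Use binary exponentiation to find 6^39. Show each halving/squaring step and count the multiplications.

Computing 6^39 by squaring (build up from 6^1; each line after the first costs one multiplication):

6^1 = 6
6^2 = (6^1)^2 = 6^2 = 36
6^4 = (6^2)^2 = 36^2 = 1296
6^8 = (6^4)^2 = 1296^2 = 1679616
6^9 = 6 * 6^8 = 6 * 1679616 = 10077696
6^18 = (6^9)^2 = 10077696^2 = 101559956668416
6^19 = 6 * 6^18 = 6 * 101559956668416 = 609359740010496
6^38 = (6^19)^2 = 609359740010496^2 = 371319292745659279662190166016
6^39 = 6 * 6^38 = 6 * 371319292745659279662190166016 = 2227915756473955677973140996096

Result: 2227915756473955677973140996096
Multiplications needed: 8 (8 lines after 6^1)

6^39 = 2227915756473955677973140996096. Using exponentiation by squaring, this requires 8 multiplications. The key idea: if the exponent is even, square the half-power; if odd, multiply by the base once.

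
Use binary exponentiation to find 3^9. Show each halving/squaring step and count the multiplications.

Computing 3^9 by squaring (build up from 3^1; each line after the first costs one multiplication):

3^1 = 3
3^2 = (3^1)^2 = 3^2 = 9
3^4 = (3^2)^2 = 9^2 = 81
3^8 = (3^4)^2 = 81^2 = 6561
3^9 = 3 * 3^8 = 3 * 6561 = 19683

Result: 19683
Multiplications needed: 4 (4 lines after 3^1)

3^9 = 19683. Using exponentiation by squaring, this requires 4 multiplications. The key idea: if the exponent is even, square the half-power; if odd, multiply by the base once.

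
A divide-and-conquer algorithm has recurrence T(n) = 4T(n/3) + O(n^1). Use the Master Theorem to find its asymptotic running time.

Master Theorem for T(n) = 4T(n/3) + O(n^1):

a = 4, b = 3, c = 1
log_b(a) = log_3(4) = 1.2619

Case 1: c = 1 < log_3(4) = 1.2619
T(n) = O(n^(log_3 4))

For T(n) = 4T(n/3) + O(n^1): log_3(4) = 1.2619. This is Case 1 of the Master Theorem (c < log_b(a), work dominated by leaves), giving O(n^(log_3 4)).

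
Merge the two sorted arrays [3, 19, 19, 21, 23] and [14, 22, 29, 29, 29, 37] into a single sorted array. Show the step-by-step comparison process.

Merging process:

Compare 3 vs 14: take 3 from left. Merged: [3]
Compare 19 vs 14: take 14 from right. Merged: [3, 14]
Compare 19 vs 22: take 19 from left. Merged: [3, 14, 19]
Compare 19 vs 22: take 19 from left. Merged: [3, 14, 19, 19]
Compare 21 vs 22: take 21 from left. Merged: [3, 14, 19, 19, 21]
Compare 23 vs 22: take 22 from right. Merged: [3, 14, 19, 19, 21, 22]
Compare 23 vs 29: take 23 from left. Merged: [3, 14, 19, 19, 21, 22, 23]
Append remaining from right: [29, 29, 29, 37]. Merged: [3, 14, 19, 19, 21, 22, 23, 29, 29, 29, 37]

Final merged array: [3, 14, 19, 19, 21, 22, 23, 29, 29, 29, 37]
Total comparisons: 7

The merged array is [3, 14, 19, 19, 21, 22, 23, 29, 29, 29, 37], requiring 7 comparisons. The merge step runs in O(n) time where n is the total number of elements.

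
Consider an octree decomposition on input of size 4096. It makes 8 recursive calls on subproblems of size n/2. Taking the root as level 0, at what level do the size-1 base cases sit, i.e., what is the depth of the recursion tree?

For divide and conquer with division factor 2:

Problem sizes at each level:
Level 0: 4096
Level 1: 2048
Level 2: 1024
Level 3: 512
Level 4: 256
Level 5: 128
Level 6: 64
Level 7: 32
Level 8: 16
Level 9: 8
Level 10: 4
Level 11: 2
Level 12: 1

The root is level 0 and the size-1 base case is level 12 (the tree spans levels 0 through 12, i.e. 13 levels counting the root), so the depth is the number of divisions: log_2(4096) = 12

The recursion tree depth is log_2(4096) = 12. At each level, the problem size is divided by 2, so it takes 12 divisions to reduce to a base case of size 1. The algorithm makes 8 recursive calls at each level.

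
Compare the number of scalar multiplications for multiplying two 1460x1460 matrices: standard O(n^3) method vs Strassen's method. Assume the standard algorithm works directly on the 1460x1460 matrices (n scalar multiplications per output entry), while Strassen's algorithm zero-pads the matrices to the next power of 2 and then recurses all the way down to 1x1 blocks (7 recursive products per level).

Matrix multiplication for 1460x1460 matrices:

Strassen's algorithm requires power-of-2 dimensions. Pad 1460x1460 to 2048x2048 (next power of 2).

Standard algorithm: 1460^3 = 3112136000 multiplications
Strassen's algorithm: 7^(log2(2048)) = 7^11 = 1977326743 multiplications
Savings: 3112136000 - 1977326743 = 1134809257 multiplications

Standard: 3112136000 multiplications (1460^3). Strassen: 1977326743 multiplications (7^11, after padding to 2048x2048). Strassen reduces 8 recursive multiplications to 7 at each level.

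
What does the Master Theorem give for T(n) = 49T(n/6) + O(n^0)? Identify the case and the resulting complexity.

Master Theorem for T(n) = 49T(n/6) + O(n^0):

a = 49, b = 6, c = 0
log_b(a) = log_6(49) = 2.1721

Case 1: c = 0 < log_6(49) = 2.1721
T(n) = O(n^(log_6 49))

For T(n) = 49T(n/6) + O(n^0): log_6(49) = 2.1721. This is Case 1 of the Master Theorem (c < log_b(a), work dominated by leaves), giving O(n^(log_6 49)).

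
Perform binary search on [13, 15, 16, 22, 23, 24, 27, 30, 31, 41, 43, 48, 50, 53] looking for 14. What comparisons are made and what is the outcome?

Binary search for 14 in [13, 15, 16, 22, 23, 24, 27, 30, 31, 41, 43, 48, 50, 53]:

lo=0, hi=13, mid=6, arr[mid]=27 -> 27 > 14, search left half
lo=0, hi=5, mid=2, arr[mid]=16 -> 16 > 14, search left half
lo=0, hi=1, mid=0, arr[mid]=13 -> 13 < 14, search right half
lo=1, hi=1, mid=1, arr[mid]=15 -> 15 > 14, search left half
lo=1 > hi=0, target 14 not found

Binary search determines that 14 is not in the array after 4 comparisons. The search space was exhausted without finding the target.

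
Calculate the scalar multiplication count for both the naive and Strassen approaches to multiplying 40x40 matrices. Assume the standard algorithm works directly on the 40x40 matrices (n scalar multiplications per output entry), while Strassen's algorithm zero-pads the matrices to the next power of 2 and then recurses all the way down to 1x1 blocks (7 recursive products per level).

Matrix multiplication for 40x40 matrices:

Strassen's algorithm requires power-of-2 dimensions. Pad 40x40 to 64x64 (next power of 2).

Standard algorithm: 40^3 = 64000 multiplications
Strassen's algorithm: 7^(log2(64)) = 7^6 = 117649 multiplications
Difference: 64000 - 117649 = -53649 (Strassen uses MORE here due to padding overhead — for small or just-over-power-of-2 n, padding can outweigh the per-level savings)

Standard: 64000 multiplications (40^3). Strassen: 117649 multiplications (7^6, after padding to 64x64). Strassen reduces 8 recursive multiplications to 7 at each level.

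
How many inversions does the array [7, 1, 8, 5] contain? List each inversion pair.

Finding inversions in [7, 1, 8, 5]:

(0, 1): arr[0]=7 > arr[1]=1
(0, 3): arr[0]=7 > arr[3]=5
(2, 3): arr[2]=8 > arr[3]=5

Total inversions: 3

The array has 3 inversion(s): (0,1), (0,3), (2,3). Each pair (i,j) satisfies i < j and arr[i] > arr[j].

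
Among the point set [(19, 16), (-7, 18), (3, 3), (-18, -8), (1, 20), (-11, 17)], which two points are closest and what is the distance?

Computing all pairwise distances among 6 points:

d((19, 16), (-7, 18)) = 26.0768
d((19, 16), (3, 3)) = 20.6155
d((19, 16), (-18, -8)) = 44.1022
d((19, 16), (1, 20)) = 18.4391
d((19, 16), (-11, 17)) = 30.0167
d((-7, 18), (3, 3)) = 18.0278
d((-7, 18), (-18, -8)) = 28.2312
d((-7, 18), (1, 20)) = 8.2462
d((-7, 18), (-11, 17)) = 4.1231 <-- minimum
d((3, 3), (-18, -8)) = 23.7065
d((3, 3), (1, 20)) = 17.1172
d((3, 3), (-11, 17)) = 19.799
d((-18, -8), (1, 20)) = 33.8378
d((-18, -8), (-11, 17)) = 25.9615
d((1, 20), (-11, 17)) = 12.3693

Closest pair: (-7, 18) and (-11, 17) with distance 4.1231

The closest pair is (-7, 18) and (-11, 17) with Euclidean distance 4.1231. For 6 points, brute-force pairwise comparison is shown above. For large n, the divide-and-conquer algorithm (sort by x, recurse on halves, check the dividing strip) achieves O(n log n).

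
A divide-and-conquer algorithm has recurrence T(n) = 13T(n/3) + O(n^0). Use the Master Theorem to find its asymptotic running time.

Master Theorem for T(n) = 13T(n/3) + O(n^0):

a = 13, b = 3, c = 0
log_b(a) = log_3(13) = 2.3347

Case 1: c = 0 < log_3(13) = 2.3347
T(n) = O(n^(log_3 13))

For T(n) = 13T(n/3) + O(n^0): log_3(13) = 2.3347. This is Case 1 of the Master Theorem (c < log_b(a), work dominated by leaves), giving O(n^(log_3 13)).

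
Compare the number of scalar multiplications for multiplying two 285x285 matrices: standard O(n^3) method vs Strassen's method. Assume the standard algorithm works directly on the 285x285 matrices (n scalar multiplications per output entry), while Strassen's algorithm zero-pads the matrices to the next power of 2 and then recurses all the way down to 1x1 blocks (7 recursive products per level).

Matrix multiplication for 285x285 matrices:

Strassen's algorithm requires power-of-2 dimensions. Pad 285x285 to 512x512 (next power of 2).

Standard algorithm: 285^3 = 23149125 multiplications
Strassen's algorithm: 7^(log2(512)) = 7^9 = 40353607 multiplications
Difference: 23149125 - 40353607 = -17204482 (Strassen uses MORE here due to padding overhead — for small or just-over-power-of-2 n, padding can outweigh the per-level savings)

Standard: 23149125 multiplications (285^3). Strassen: 40353607 multiplications (7^9, after padding to 512x512). Strassen reduces 8 recursive multiplications to 7 at each level.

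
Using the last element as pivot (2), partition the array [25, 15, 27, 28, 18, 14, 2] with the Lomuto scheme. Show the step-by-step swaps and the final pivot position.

Lomuto partition with pivot = 2:

Initial array: [25, 15, 27, 28, 18, 14, 2]

arr[0]=25 > 2: no swap
arr[1]=15 > 2: no swap
arr[2]=27 > 2: no swap
arr[3]=28 > 2: no swap
arr[4]=18 > 2: no swap
arr[5]=14 > 2: no swap

Place pivot at position 0: [2, 15, 27, 28, 18, 14, 25]
Pivot position: 0

After partitioning with pivot 2, the array becomes [2, 15, 27, 28, 18, 14, 25]. The pivot is placed at index 0. All elements to the left of the pivot are <= 2, and all elements to the right are > 2.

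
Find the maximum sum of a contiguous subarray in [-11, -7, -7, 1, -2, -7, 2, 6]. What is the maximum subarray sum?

Using Kadane's algorithm on [-11, -7, -7, 1, -2, -7, 2, 6]:

Scanning through the array:
Position 1 (value -7): max_ending_here = -7, max_so_far = -7
Position 2 (value -7): max_ending_here = -7, max_so_far = -7
Position 3 (value 1): max_ending_here = 1, max_so_far = 1
Position 4 (value -2): max_ending_here = -1, max_so_far = 1
Position 5 (value -7): max_ending_here = -7, max_so_far = 1
Position 6 (value 2): max_ending_here = 2, max_so_far = 2
Position 7 (value 6): max_ending_here = 8, max_so_far = 8

Maximum subarray: [2, 6]
Maximum sum: 8

The maximum subarray is [2, 6] with sum 8. This subarray runs from index 6 to index 7.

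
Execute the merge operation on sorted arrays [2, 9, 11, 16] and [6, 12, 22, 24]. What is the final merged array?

Merging process:

Compare 2 vs 6: take 2 from left. Merged: [2]
Compare 9 vs 6: take 6 from right. Merged: [2, 6]
Compare 9 vs 12: take 9 from left. Merged: [2, 6, 9]
Compare 11 vs 12: take 11 from left. Merged: [2, 6, 9, 11]
Compare 16 vs 12: take 12 from right. Merged: [2, 6, 9, 11, 12]
Compare 16 vs 22: take 16 from left. Merged: [2, 6, 9, 11, 12, 16]
Append remaining from right: [22, 24]. Merged: [2, 6, 9, 11, 12, 16, 22, 24]

Final merged array: [2, 6, 9, 11, 12, 16, 22, 24]
Total comparisons: 6

The merged array is [2, 6, 9, 11, 12, 16, 22, 24], requiring 6 comparisons. The merge step runs in O(n) time where n is the total number of elements.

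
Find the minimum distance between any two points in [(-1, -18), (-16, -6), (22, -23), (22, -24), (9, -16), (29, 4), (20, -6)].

Computing all pairwise distances among 7 points:

d((-1, -18), (-16, -6)) = 19.2094
d((-1, -18), (22, -23)) = 23.5372
d((-1, -18), (22, -24)) = 23.7697
d((-1, -18), (9, -16)) = 10.198
d((-1, -18), (29, 4)) = 37.2022
d((-1, -18), (20, -6)) = 24.1868
d((-16, -6), (22, -23)) = 41.6293
d((-16, -6), (22, -24)) = 42.0476
d((-16, -6), (9, -16)) = 26.9258
d((-16, -6), (29, 4)) = 46.0977
d((-16, -6), (20, -6)) = 36.0
d((22, -23), (22, -24)) = 1.0 <-- minimum
d((22, -23), (9, -16)) = 14.7648
d((22, -23), (29, 4)) = 27.8927
d((22, -23), (20, -6)) = 17.1172
d((22, -24), (9, -16)) = 15.2643
d((22, -24), (29, 4)) = 28.8617
d((22, -24), (20, -6)) = 18.1108
d((9, -16), (29, 4)) = 28.2843
d((9, -16), (20, -6)) = 14.8661
d((29, 4), (20, -6)) = 13.4536

Closest pair: (22, -23) and (22, -24) with distance 1.0

The closest pair is (22, -23) and (22, -24) with Euclidean distance 1.0. For 7 points, brute-force pairwise comparison is shown above. For large n, the divide-and-conquer algorithm (sort by x, recurse on halves, check the dividing strip) achieves O(n log n).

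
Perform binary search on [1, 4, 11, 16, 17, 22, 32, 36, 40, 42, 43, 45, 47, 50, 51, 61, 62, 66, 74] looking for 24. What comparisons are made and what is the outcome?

Binary search for 24 in [1, 4, 11, 16, 17, 22, 32, 36, 40, 42, 43, 45, 47, 50, 51, 61, 62, 66, 74]:

lo=0, hi=18, mid=9, arr[mid]=42 -> 42 > 24, search left half
lo=0, hi=8, mid=4, arr[mid]=17 -> 17 < 24, search right half
lo=5, hi=8, mid=6, arr[mid]=32 -> 32 > 24, search left half
lo=5, hi=5, mid=5, arr[mid]=22 -> 22 < 24, search right half
lo=6 > hi=5, target 24 not found

Binary search determines that 24 is not in the array after 4 comparisons. The search space was exhausted without finding the target.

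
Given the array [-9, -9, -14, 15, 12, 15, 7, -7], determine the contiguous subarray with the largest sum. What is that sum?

Using Kadane's algorithm on [-9, -9, -14, 15, 12, 15, 7, -7]:

Scanning through the array:
Position 1 (value -9): max_ending_here = -9, max_so_far = -9
Position 2 (value -14): max_ending_here = -14, max_so_far = -9
Position 3 (value 15): max_ending_here = 15, max_so_far = 15
Position 4 (value 12): max_ending_here = 27, max_so_far = 27
Position 5 (value 15): max_ending_here = 42, max_so_far = 42
Position 6 (value 7): max_ending_here = 49, max_so_far = 49
Position 7 (value -7): max_ending_here = 42, max_so_far = 49

Maximum subarray: [15, 12, 15, 7]
Maximum sum: 49

The maximum subarray is [15, 12, 15, 7] with sum 49. This subarray runs from index 3 to index 6.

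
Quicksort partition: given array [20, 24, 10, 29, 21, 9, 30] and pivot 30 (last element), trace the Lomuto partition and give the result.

Lomuto partition with pivot = 30:

Initial array: [20, 24, 10, 29, 21, 9, 30]

arr[0]=20 <= 30: swap with position 0, array becomes [20, 24, 10, 29, 21, 9, 30]
arr[1]=24 <= 30: swap with position 1, array becomes [20, 24, 10, 29, 21, 9, 30]
arr[2]=10 <= 30: swap with position 2, array becomes [20, 24, 10, 29, 21, 9, 30]
arr[3]=29 <= 30: swap with position 3, array becomes [20, 24, 10, 29, 21, 9, 30]
arr[4]=21 <= 30: swap with position 4, array becomes [20, 24, 10, 29, 21, 9, 30]
arr[5]=9 <= 30: swap with position 5, array becomes [20, 24, 10, 29, 21, 9, 30]

Place pivot at position 6: [20, 24, 10, 29, 21, 9, 30]
Pivot position: 6

After partitioning with pivot 30, the array becomes [20, 24, 10, 29, 21, 9, 30]. The pivot is placed at index 6. All elements to the left of the pivot are <= 30, and all elements to the right are > 30.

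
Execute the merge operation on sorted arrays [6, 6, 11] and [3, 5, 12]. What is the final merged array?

Merging process:

Compare 6 vs 3: take 3 from right. Merged: [3]
Compare 6 vs 5: take 5 from right. Merged: [3, 5]
Compare 6 vs 12: take 6 from left. Merged: [3, 5, 6]
Compare 6 vs 12: take 6 from left. Merged: [3, 5, 6, 6]
Compare 11 vs 12: take 11 from left. Merged: [3, 5, 6, 6, 11]
Append remaining from right: [12]. Merged: [3, 5, 6, 6, 11, 12]

Final merged array: [3, 5, 6, 6, 11, 12]
Total comparisons: 5

The merged array is [3, 5, 6, 6, 11, 12], requiring 5 comparisons. The merge step runs in O(n) time where n is the total number of elements.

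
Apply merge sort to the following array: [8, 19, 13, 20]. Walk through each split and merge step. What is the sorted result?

Merge sort trace:

Split: [8, 19, 13, 20] -> [8, 19] and [13, 20]
  Split: [8, 19] -> [8] and [19]
  Merge: [8] + [19] -> [8, 19]
  Split: [13, 20] -> [13] and [20]
  Merge: [13] + [20] -> [13, 20]
Merge: [8, 19] + [13, 20] -> [8, 13, 19, 20]

Final sorted array: [8, 13, 19, 20]

The merge sort proceeds by recursively splitting the array and merging sorted halves.
After all merges, the sorted array is [8, 13, 19, 20].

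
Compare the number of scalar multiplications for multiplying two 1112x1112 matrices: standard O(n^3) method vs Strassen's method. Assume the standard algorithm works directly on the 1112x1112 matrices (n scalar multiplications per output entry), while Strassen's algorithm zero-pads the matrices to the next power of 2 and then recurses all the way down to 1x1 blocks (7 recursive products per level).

Matrix multiplication for 1112x1112 matrices:

Strassen's algorithm requires power-of-2 dimensions. Pad 1112x1112 to 2048x2048 (next power of 2).

Standard algorithm: 1112^3 = 1375036928 multiplications
Strassen's algorithm: 7^(log2(2048)) = 7^11 = 1977326743 multiplications
Difference: 1375036928 - 1977326743 = -602289815 (Strassen uses MORE here due to padding overhead — for small or just-over-power-of-2 n, padding can outweigh the per-level savings)

Standard: 1375036928 multiplications (1112^3). Strassen: 1977326743 multiplications (7^11, after padding to 2048x2048). Strassen reduces 8 recursive multiplications to 7 at each level.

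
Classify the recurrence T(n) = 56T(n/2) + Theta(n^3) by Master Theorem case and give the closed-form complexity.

Master Theorem for T(n) = 56T(n/2) + O(n^3):

a = 56, b = 2, c = 3
log_b(a) = log_2(56) = 5.8074

Case 1: c = 3 < log_2(56) = 5.8074
T(n) = O(n^(log_2 56))

For T(n) = 56T(n/2) + O(n^3): log_2(56) = 5.8074. This is Case 1 of the Master Theorem (c < log_b(a), work dominated by leaves), giving O(n^(log_2 56)).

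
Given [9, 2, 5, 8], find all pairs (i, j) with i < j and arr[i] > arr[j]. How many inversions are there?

Finding inversions in [9, 2, 5, 8]:

(0, 1): arr[0]=9 > arr[1]=2
(0, 2): arr[0]=9 > arr[2]=5
(0, 3): arr[0]=9 > arr[3]=8

Total inversions: 3

The array has 3 inversion(s): (0,1), (0,2), (0,3). Each pair (i,j) satisfies i < j and arr[i] > arr[j].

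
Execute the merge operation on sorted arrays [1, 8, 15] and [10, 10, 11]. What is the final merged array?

Merging process:

Compare 1 vs 10: take 1 from left. Merged: [1]
Compare 8 vs 10: take 8 from left. Merged: [1, 8]
Compare 15 vs 10: take 10 from right. Merged: [1, 8, 10]
Compare 15 vs 10: take 10 from right. Merged: [1, 8, 10, 10]
Compare 15 vs 11: take 11 from right. Merged: [1, 8, 10, 10, 11]
Append remaining from left: [15]. Merged: [1, 8, 10, 10, 11, 15]

Final merged array: [1, 8, 10, 10, 11, 15]
Total comparisons: 5

The merged array is [1, 8, 10, 10, 11, 15], requiring 5 comparisons. The merge step runs in O(n) time where n is the total number of elements.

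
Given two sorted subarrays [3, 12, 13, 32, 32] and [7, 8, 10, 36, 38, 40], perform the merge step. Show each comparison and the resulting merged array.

Merging process:

Compare 3 vs 7: take 3 from left. Merged: [3]
Compare 12 vs 7: take 7 from right. Merged: [3, 7]
Compare 12 vs 8: take 8 from right. Merged: [3, 7, 8]
Compare 12 vs 10: take 10 from right. Merged: [3, 7, 8, 10]
Compare 12 vs 36: take 12 from left. Merged: [3, 7, 8, 10, 12]
Compare 13 vs 36: take 13 from left. Merged: [3, 7, 8, 10, 12, 13]
Compare 32 vs 36: take 32 from left. Merged: [3, 7, 8, 10, 12, 13, 32]
Compare 32 vs 36: take 32 from left. Merged: [3, 7, 8, 10, 12, 13, 32, 32]
Append remaining from right: [36, 38, 40]. Merged: [3, 7, 8, 10, 12, 13, 32, 32, 36, 38, 40]

Final merged array: [3, 7, 8, 10, 12, 13, 32, 32, 36, 38, 40]
Total comparisons: 8

The merged array is [3, 7, 8, 10, 12, 13, 32, 32, 36, 38, 40], requiring 8 comparisons. The merge step runs in O(n) time where n is the total number of elements.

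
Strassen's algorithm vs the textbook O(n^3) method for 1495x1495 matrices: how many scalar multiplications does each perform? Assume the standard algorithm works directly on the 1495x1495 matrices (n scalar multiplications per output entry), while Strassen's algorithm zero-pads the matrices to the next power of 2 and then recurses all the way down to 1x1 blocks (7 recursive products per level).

Matrix multiplication for 1495x1495 matrices:

Strassen's algorithm requires power-of-2 dimensions. Pad 1495x1495 to 2048x2048 (next power of 2).

Standard algorithm: 1495^3 = 3341362375 multiplications
Strassen's algorithm: 7^(log2(2048)) = 7^11 = 1977326743 multiplications
Savings: 3341362375 - 1977326743 = 1364035632 multiplications

Standard: 3341362375 multiplications (1495^3). Strassen: 1977326743 multiplications (7^11, after padding to 2048x2048). Strassen reduces 8 recursive multiplications to 7 at each level.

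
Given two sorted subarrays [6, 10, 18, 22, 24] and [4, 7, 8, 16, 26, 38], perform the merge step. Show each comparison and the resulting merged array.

Merging process:

Compare 6 vs 4: take 4 from right. Merged: [4]
Compare 6 vs 7: take 6 from left. Merged: [4, 6]
Compare 10 vs 7: take 7 from right. Merged: [4, 6, 7]
Compare 10 vs 8: take 8 from right. Merged: [4, 6, 7, 8]
Compare 10 vs 16: take 10 from left. Merged: [4, 6, 7, 8, 10]
Compare 18 vs 16: take 16 from right. Merged: [4, 6, 7, 8, 10, 16]
Compare 18 vs 26: take 18 from left. Merged: [4, 6, 7, 8, 10, 16, 18]
Compare 22 vs 26: take 22 from left. Merged: [4, 6, 7, 8, 10, 16, 18, 22]
Compare 24 vs 26: take 24 from left. Merged: [4, 6, 7, 8, 10, 16, 18, 22, 24]
Append remaining from right: [26, 38]. Merged: [4, 6, 7, 8, 10, 16, 18, 22, 24, 26, 38]

Final merged array: [4, 6, 7, 8, 10, 16, 18, 22, 24, 26, 38]
Total comparisons: 9

The merged array is [4, 6, 7, 8, 10, 16, 18, 22, 24, 26, 38], requiring 9 comparisons. The merge step runs in O(n) time where n is the total number of elements.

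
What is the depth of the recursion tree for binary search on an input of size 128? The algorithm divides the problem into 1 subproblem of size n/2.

For divide and conquer with division factor 2:

Problem sizes at each level:
Level 0: 128
Level 1: 64
Level 2: 32
Level 3: 16
Level 4: 8
Level 5: 4
Level 6: 2
Level 7: 1

The root is level 0 and the size-1 base case is level 7 (the tree spans levels 0 through 7, i.e. 8 levels counting the root), so the depth is the number of divisions: log_2(128) = 7

The recursion tree depth is log_2(128) = 7. At each level, the problem size is divided by 2, so it takes 7 divisions to reduce to a base case of size 1. The algorithm makes 1 recursive call at each level.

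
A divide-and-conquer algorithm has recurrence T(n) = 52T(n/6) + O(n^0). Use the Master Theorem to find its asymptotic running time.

Master Theorem for T(n) = 52T(n/6) + O(n^0):

a = 52, b = 6, c = 0
log_b(a) = log_6(52) = 2.2052

Case 1: c = 0 < log_6(52) = 2.2052
T(n) = O(n^(log_6 52))

For T(n) = 52T(n/6) + O(n^0): log_6(52) = 2.2052. This is Case 1 of the Master Theorem (c < log_b(a), work dominated by leaves), giving O(n^(log_6 52)).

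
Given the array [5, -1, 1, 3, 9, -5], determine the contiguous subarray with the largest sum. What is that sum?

Using Kadane's algorithm on [5, -1, 1, 3, 9, -5]:

Scanning through the array:
Position 1 (value -1): max_ending_here = 4, max_so_far = 5
Position 2 (value 1): max_ending_here = 5, max_so_far = 5
Position 3 (value 3): max_ending_here = 8, max_so_far = 8
Position 4 (value 9): max_ending_here = 17, max_so_far = 17
Position 5 (value -5): max_ending_here = 12, max_so_far = 17

Maximum subarray: [5, -1, 1, 3, 9]
Maximum sum: 17

The maximum subarray is [5, -1, 1, 3, 9] with sum 17. This subarray runs from index 0 to index 4.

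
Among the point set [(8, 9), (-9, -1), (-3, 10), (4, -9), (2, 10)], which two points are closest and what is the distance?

Computing all pairwise distances among 5 points:

d((8, 9), (-9, -1)) = 19.7231
d((8, 9), (-3, 10)) = 11.0454
d((8, 9), (4, -9)) = 18.4391
d((8, 9), (2, 10)) = 6.0828
d((-9, -1), (-3, 10)) = 12.53
d((-9, -1), (4, -9)) = 15.2643
d((-9, -1), (2, 10)) = 15.5563
d((-3, 10), (4, -9)) = 20.2485
d((-3, 10), (2, 10)) = 5.0 <-- minimum
d((4, -9), (2, 10)) = 19.105

Closest pair: (-3, 10) and (2, 10) with distance 5.0

The closest pair is (-3, 10) and (2, 10) with Euclidean distance 5.0. For 5 points, brute-force pairwise comparison is shown above. For large n, the divide-and-conquer algorithm (sort by x, recurse on halves, check the dividing strip) achieves O(n log n).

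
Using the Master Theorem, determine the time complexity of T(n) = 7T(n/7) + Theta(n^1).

Master Theorem for T(n) = 7T(n/7) + O(n^1):

a = 7, b = 7, c = 1
log_b(a) = log_7(7) = 1.0000

Case 2: c = 1 = log_7(7) = 1.0000
T(n) = O(n^1 log n) = O(n log n)

For T(n) = 7T(n/7) + O(n^1): log_7(7) = 1.0000. This is Case 2 of the Master Theorem (c = log_b(a), equal work at all levels), giving O(n log n).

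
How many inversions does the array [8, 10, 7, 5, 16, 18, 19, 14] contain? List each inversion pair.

Finding inversions in [8, 10, 7, 5, 16, 18, 19, 14]:

(0, 2): arr[0]=8 > arr[2]=7
(0, 3): arr[0]=8 > arr[3]=5
(1, 2): arr[1]=10 > arr[2]=7
(1, 3): arr[1]=10 > arr[3]=5
(2, 3): arr[2]=7 > arr[3]=5
(4, 7): arr[4]=16 > arr[7]=14
(5, 7): arr[5]=18 > arr[7]=14
(6, 7): arr[6]=19 > arr[7]=14

Total inversions: 8

The array has 8 inversion(s): (0,2), (0,3), (1,2), (1,3), (2,3), (4,7), (5,7), (6,7). Each pair (i,j) satisfies i < j and arr[i] > arr[j].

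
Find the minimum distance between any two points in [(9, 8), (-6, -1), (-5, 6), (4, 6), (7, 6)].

Computing all pairwise distances among 5 points:

d((9, 8), (-6, -1)) = 17.4929
d((9, 8), (-5, 6)) = 14.1421
d((9, 8), (4, 6)) = 5.3852
d((9, 8), (7, 6)) = 2.8284 <-- minimum
d((-6, -1), (-5, 6)) = 7.0711
d((-6, -1), (4, 6)) = 12.2066
d((-6, -1), (7, 6)) = 14.7648
d((-5, 6), (4, 6)) = 9.0
d((-5, 6), (7, 6)) = 12.0
d((4, 6), (7, 6)) = 3.0

Closest pair: (9, 8) and (7, 6) with distance 2.8284

The closest pair is (9, 8) and (7, 6) with Euclidean distance 2.8284. For 5 points, brute-force pairwise comparison is shown above. For large n, the divide-and-conquer algorithm (sort by x, recurse on halves, check the dividing strip) achieves O(n log n).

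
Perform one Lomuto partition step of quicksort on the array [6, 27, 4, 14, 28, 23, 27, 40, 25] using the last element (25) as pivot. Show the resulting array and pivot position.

Lomuto partition with pivot = 25:

Initial array: [6, 27, 4, 14, 28, 23, 27, 40, 25]

arr[0]=6 <= 25: swap with position 0, array becomes [6, 27, 4, 14, 28, 23, 27, 40, 25]
arr[1]=27 > 25: no swap
arr[2]=4 <= 25: swap with position 1, array becomes [6, 4, 27, 14, 28, 23, 27, 40, 25]
arr[3]=14 <= 25: swap with position 2, array becomes [6, 4, 14, 27, 28, 23, 27, 40, 25]
arr[4]=28 > 25: no swap
arr[5]=23 <= 25: swap with position 3, array becomes [6, 4, 14, 23, 28, 27, 27, 40, 25]
arr[6]=27 > 25: no swap
arr[7]=40 > 25: no swap

Place pivot at position 4: [6, 4, 14, 23, 25, 27, 27, 40, 28]
Pivot position: 4

After partitioning with pivot 25, the array becomes [6, 4, 14, 23, 25, 27, 27, 40, 28]. The pivot is placed at index 4. All elements to the left of the pivot are <= 25, and all elements to the right are > 25.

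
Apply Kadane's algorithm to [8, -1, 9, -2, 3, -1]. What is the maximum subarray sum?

Using Kadane's algorithm on [8, -1, 9, -2, 3, -1]:

Scanning through the array:
Position 1 (value -1): max_ending_here = 7, max_so_far = 8
Position 2 (value 9): max_ending_here = 16, max_so_far = 16
Position 3 (value -2): max_ending_here = 14, max_so_far = 16
Position 4 (value 3): max_ending_here = 17, max_so_far = 17
Position 5 (value -1): max_ending_here = 16, max_so_far = 17

Maximum subarray: [8, -1, 9, -2, 3]
Maximum sum: 17

The maximum subarray is [8, -1, 9, -2, 3] with sum 17. This subarray runs from index 0 to index 4.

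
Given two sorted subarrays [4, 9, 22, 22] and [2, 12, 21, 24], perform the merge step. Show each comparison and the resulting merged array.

Merging process:

Compare 4 vs 2: take 2 from right. Merged: [2]
Compare 4 vs 12: take 4 from left. Merged: [2, 4]
Compare 9 vs 12: take 9 from left. Merged: [2, 4, 9]
Compare 22 vs 12: take 12 from right. Merged: [2, 4, 9, 12]
Compare 22 vs 21: take 21 from right. Merged: [2, 4, 9, 12, 21]
Compare 22 vs 24: take 22 from left. Merged: [2, 4, 9, 12, 21, 22]
Compare 22 vs 24: take 22 from left. Merged: [2, 4, 9, 12, 21, 22, 22]
Append remaining from right: [24]. Merged: [2, 4, 9, 12, 21, 22, 22, 24]

Final merged array: [2, 4, 9, 12, 21, 22, 22, 24]
Total comparisons: 7

The merged array is [2, 4, 9, 12, 21, 22, 22, 24], requiring 7 comparisons. The merge step runs in O(n) time where n is the total number of elements.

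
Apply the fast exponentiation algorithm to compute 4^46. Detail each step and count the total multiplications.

Computing 4^46 by squaring (build up from 4^1; each line after the first costs one multiplication):

4^1 = 4
4^2 = (4^1)^2 = 4^2 = 16
4^4 = (4^2)^2 = 16^2 = 256
4^5 = 4 * 4^4 = 4 * 256 = 1024
4^10 = (4^5)^2 = 1024^2 = 1048576
4^11 = 4 * 4^10 = 4 * 1048576 = 4194304
4^22 = (4^11)^2 = 4194304^2 = 17592186044416
4^23 = 4 * 4^22 = 4 * 17592186044416 = 70368744177664
4^46 = (4^23)^2 = 70368744177664^2 = 4951760157141521099596496896

Result: 4951760157141521099596496896
Multiplications needed: 8 (8 lines after 4^1)

4^46 = 4951760157141521099596496896. Using exponentiation by squaring, this requires 8 multiplications. The key idea: if the exponent is even, square the half-power; if odd, multiply by the base once.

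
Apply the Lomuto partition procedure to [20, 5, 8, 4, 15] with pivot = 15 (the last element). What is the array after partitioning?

Lomuto partition with pivot = 15:

Initial array: [20, 5, 8, 4, 15]

arr[0]=20 > 15: no swap
arr[1]=5 <= 15: swap with position 0, array becomes [5, 20, 8, 4, 15]
arr[2]=8 <= 15: swap with position 1, array becomes [5, 8, 20, 4, 15]
arr[3]=4 <= 15: swap with position 2, array becomes [5, 8, 4, 20, 15]

Place pivot at position 3: [5, 8, 4, 15, 20]
Pivot position: 3

After partitioning with pivot 15, the array becomes [5, 8, 4, 15, 20]. The pivot is placed at index 3. All elements to the left of the pivot are <= 15, and all elements to the right are > 15.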